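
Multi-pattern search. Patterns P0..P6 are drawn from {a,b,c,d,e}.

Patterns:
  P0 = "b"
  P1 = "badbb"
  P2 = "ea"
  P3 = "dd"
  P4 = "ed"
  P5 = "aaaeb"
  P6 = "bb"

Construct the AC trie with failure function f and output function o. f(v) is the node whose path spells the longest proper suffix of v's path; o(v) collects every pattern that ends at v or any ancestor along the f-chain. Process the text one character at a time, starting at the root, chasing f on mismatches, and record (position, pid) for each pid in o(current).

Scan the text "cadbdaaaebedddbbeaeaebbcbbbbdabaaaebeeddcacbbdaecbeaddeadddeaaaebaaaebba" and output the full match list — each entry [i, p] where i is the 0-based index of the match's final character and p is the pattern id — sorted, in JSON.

Build:
Trie nodes:
  n0 'ε': a→11 b→1 d→8 e→6
  n1 'b': a→2 b→16  ←P0
  n2 'ba': d→3
  n3 'bad': b→4
  n4 'badb': b→5
  n5 'badbb': ·  ←P1
  n6 'e': a→7 d→10
  n7 'ea': ·  ←P2
  n8 'd': d→9
  n9 'dd': ·  ←P3
  n10 'ed': ·  ←P4
  n11 'a': a→12
  n12 'aa': a→13
  n13 'aaa': e→14
  n14 'aaae': b→15
  n15 'aaaeb': ·  ←P5
  n16 'bb': ·  ←P6

BFS fail/out derivation:
  n1('b'): parent n0 fail=0; on 'b' 0 → fail=0;  out {0}∪∅={0}
  n6('e'): parent n0 fail=0; on 'e' 0 → fail=0;  out ∅∪∅=∅
  n8('d'): parent n0 fail=0; on 'd' 0 → fail=0;  out ∅∪∅=∅
  n11('a'): parent n0 fail=0; on 'a' 0 → fail=0;  out ∅∪∅=∅
  n2('ba'): parent n1 fail=0; on 'a' 0 → fail=11;  out ∅∪∅=∅
  n7('ea'): parent n6 fail=0; on 'a' 0 → fail=11;  out {2}∪∅={2}
  n9('dd'): parent n8 fail=0; on 'd' 0 → fail=8;  out {3}∪∅={3}
  n10('ed'): parent n6 fail=0; on 'd' 0 → fail=8;  out {4}∪∅={4}
  n12('aa'): parent n11 fail=0; on 'a' 0 → fail=11;  out ∅∪∅=∅
  n16('bb'): parent n1 fail=0; on 'b' 0 → fail=1;  out {6}∪{0}={0,6}
  n3('bad'): parent n2 fail=11; on 'd' 11→0 → fail=8;  out ∅∪∅=∅
  n13('aaa'): parent n12 fail=11; on 'a' 11 → fail=12;  out ∅∪∅=∅
  n4('badb'): parent n3 fail=8; on 'b' 8→0 → fail=1;  out ∅∪{0}={0}
  n14('aaae'): parent n13 fail=12; on 'e' 12→11→0 → fail=6;  out ∅∪∅=∅
  n5('badbb'): parent n4 fail=1; on 'b' 1 → fail=16;  out {1}∪{0,6}={0,1,6}
  n15('aaaeb'): parent n14 fail=6; on 'b' 6→0 → fail=1;  out {5}∪{0}={0,5}

Scan:
i=0 'c': node 0→0
i=1 'a': node 0→11
i=2 'd': node 11→8 (fail-walked)
i=3 'b': node 8→1 (fail-walked)  ** P0@[3:3]
i=4 'd': node 1→8 (fail-walked)
i=5 'a': node 8→11 (fail-walked)
i=6 'a': node 11→12
i=7 'a': node 12→13
i=8 'e': node 13→14
i=9 'b': node 14→15  ** P0@[9:9],P5@[5:9]
i=10 'e': node 15→6 (fail-walked)
i=11 'd': node 6→10  ** P4@[10:11]
i=12 'd': node 10→9 (fail-walked)  ** P3@[11:12]
i=13 'd': node 9→9 (fail-walked)  ** P3@[12:13]
i=14 'b': node 9→1 (fail-walked)  ** P0@[14:14]
i=15 'b': node 1→16  ** P0@[15:15],P6@[14:15]
i=16 'e': node 16→6 (fail-walked)
i=17 'a': node 6→7  ** P2@[16:17]
i=18 'e': node 7→6 (fail-walked)
i=19 'a': node 6→7  ** P2@[18:19]
i=20 'e': node 7→6 (fail-walked)
i=21 'b': node 6→1 (fail-walked)  ** P0@[21:21]
i=22 'b': node 1→16  ** P0@[22:22],P6@[21:22]
i=23 'c': node 16→0 (fail-walked)
i=24 'b': node 0→1  ** P0@[24:24]
i=25 'b': node 1→16  ** P0@[25:25],P6@[24:25]
i=26 'b': node 16→16 (fail-walked)  ** P0@[26:26],P6@[25:26]
i=27 'b': node 16→16 (fail-walked)  ** P0@[27:27],P6@[26:27]
i=28 'd': node 16→8 (fail-walked)
i=29 'a': node 8→11 (fail-walked)
i=30 'b': node 11→1 (fail-walked)  ** P0@[30:30]
i=31 'a': node 1→2
i=32 'a': node 2→12 (fail-walked)
i=33 'a': node 12→13
i=34 'e': node 13→14
i=35 'b': node 14→15  ** P0@[35:35],P5@[31:35]
i=36 'e': node 15→6 (fail-walked)
i=37 'e': node 6→6 (fail-walked)
i=38 'd': node 6→10  ** P4@[37:38]
i=39 'd': node 10→9 (fail-walked)  ** P3@[38:39]
i=40 'c': node 9→0 (fail-walked)
i=41 'a': node 0→11
i=42 'c': node 11→0 (fail-walked)
i=43 'b': node 0→1  ** P0@[43:43]
i=44 'b': node 1→16  ** P0@[44:44],P6@[43:44]
i=45 'd': node 16→8 (fail-walked)
i=46 'a': node 8→11 (fail-walked)
i=47 'e': node 11→6 (fail-walked)
i=48 'c': node 6→0 (fail-walked)
i=49 'b': node 0→1  ** P0@[49:49]
i=50 'e': node 1→6 (fail-walked)
i=51 'a': node 6→7  ** P2@[50:51]
i=52 'd': node 7→8 (fail-walked)
i=53 'd': node 8→9  ** P3@[52:53]
i=54 'e': node 9→6 (fail-walked)
i=55 'a': node 6→7  ** P2@[54:55]
i=56 'd': node 7→8 (fail-walked)
i=57 'd': node 8→9  ** P3@[56:57]
i=58 'd': node 9→9 (fail-walked)  ** P3@[57:58]
i=59 'e': node 9→6 (fail-walked)
i=60 'a': node 6→7  ** P2@[59:60]
i=61 'a': node 7→12 (fail-walked)
i=62 'a': node 12→13
i=63 'e': node 13→14
i=64 'b': node 14→15  ** P0@[64:64],P5@[60:64]
i=65 'a': node 15→2 (fail-walked)
i=66 'a': node 2→12 (fail-walked)
i=67 'a': node 12→13
i=68 'e': node 13→14
i=69 'b': node 14→15  ** P0@[69:69],P5@[65:69]
i=70 'b': node 15→16 (fail-walked)  ** P0@[70:70],P6@[69:70]
i=71 'a': node 16→2 (fail-walked)

All matches (sorted): [[3,0],[9,0],[9,5],[11,4],[12,3],[13,3],[14,0],[15,0],[15,6],[17,2],[19,2],[21,0],[22,0],[22,6],[24,0],[25,0],[25,6],[26,0],[26,6],[27,0],[27,6],[30,0],[35,0],[35,5],[38,4],[39,3],[43,0],[44,0],[44,6],[49,0],[51,2],[53,3],[55,2],[57,3],[58,3],[60,2],[64,0],[64,5],[69,0],[69,5],[70,0],[70,6]]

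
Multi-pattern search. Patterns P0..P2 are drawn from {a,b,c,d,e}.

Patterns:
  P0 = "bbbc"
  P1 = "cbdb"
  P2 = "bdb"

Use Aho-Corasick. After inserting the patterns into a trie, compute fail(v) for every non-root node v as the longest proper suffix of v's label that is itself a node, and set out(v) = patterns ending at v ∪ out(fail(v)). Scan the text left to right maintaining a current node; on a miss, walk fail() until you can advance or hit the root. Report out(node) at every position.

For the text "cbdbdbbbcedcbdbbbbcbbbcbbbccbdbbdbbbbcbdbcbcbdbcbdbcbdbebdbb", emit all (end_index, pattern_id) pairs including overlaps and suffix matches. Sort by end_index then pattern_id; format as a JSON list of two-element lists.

Build:
Trie (insert patterns):
  n0 'ε': b→1 c→5
  n1 'b': b→2 d→9
  n2 'bb': b→3
  n3 'bbb': c→4
  n4 'bbbc': ·  ←P0
  n5 'c': b→6
  n6 'cb': d→7
  n7 'cbd': b→8
  n8 'cbdb': ·  ←P1
  n9 'bd': b→10
  n10 'bdb': ·  ←P2

Failure links (BFS by depth):
  fail(1) 'b': from fail(0)=0 chase 'b': 0 ⇒ 0;  out=∅∪out(0)=∅
  fail(5) 'c': from fail(0)=0 chase 'c': 0 ⇒ 0;  out=∅∪out(0)=∅
  fail(2) 'bb': from fail(1)=0 chase 'b': 0 ⇒ 1;  out=∅∪out(1)=∅
  fail(6) 'cb': from fail(5)=0 chase 'b': 0 ⇒ 1;  out=∅∪out(1)=∅
  fail(9) 'bd': from fail(1)=0 chase 'd': 0 ⇒ 0;  out=∅∪out(0)=∅
  fail(3) 'bbb': from fail(2)=1 chase 'b': 1 ⇒ 2;  out=∅∪out(2)=∅
  fail(7) 'cbd': from fail(6)=1 chase 'd': 1 ⇒ 9;  out=∅∪out(9)=∅
  fail(10) 'bdb': from fail(9)=0 chase 'b': 0 ⇒ 1;  out={2}∪out(1)={2}
  fail(4) 'bbbc': from fail(3)=2 chase 'c': 2→1→0 ⇒ 5;  out={0}∪out(5)={0}
  fail(8) 'cbdb': from fail(7)=9 chase 'b': 9 ⇒ 10;  out={1}∪out(10)={1,2}

Scan:
i=0 'c': node 0→5
i=1 'b': node 5→6
i=2 'd': node 6→7
i=3 'b': node 7→8  → match P1@[0:3],P2@[1:3]
i=4 'd': node 8→9 (via fail)
i=5 'b': node 9→10  → match P2@[3:5]
i=6 'b': node 10→2 (via fail)
i=7 'b': node 2→3
i=8 'c': node 3→4  → match P0@[5:8]
i=9 'e': node 4→0 (via fail)
i=10 'd': node 0→0
i=11 'c': node 0→5
i=12 'b': node 5→6
i=13 'd': node 6→7
i=14 'b': node 7→8  → match P1@[11:14],P2@[12:14]
i=15 'b': node 8→2 (via fail)
i=16 'b': node 2→3
i=17 'b': node 3→3 (via fail)
i=18 'c': node 3→4  → match P0@[15:18]
i=19 'b': node 4→6 (via fail)
i=20 'b': node 6→2 (via fail)
i=21 'b': node 2→3
i=22 'c': node 3→4  → match P0@[19:22]
i=23 'b': node 4→6 (via fail)
i=24 'b': node 6→2 (via fail)
i=25 'b': node 2→3
i=26 'c': node 3→4  → match P0@[23:26]
i=27 'c': node 4→5 (via fail)
i=28 'b': node 5→6
i=29 'd': node 6→7
i=30 'b': node 7→8  → match P1@[27:30],P2@[28:30]
i=31 'b': node 8→2 (via fail)
i=32 'd': node 2→9 (via fail)
i=33 'b': node 9→10  → match P2@[31:33]
i=34 'b': node 10→2 (via fail)
i=35 'b': node 2→3
i=36 'b': node 3→3 (via fail)
i=37 'c': node 3→4  → match P0@[34:37]
i=38 'b': node 4→6 (via fail)
i=39 'd': node 6→7
i=40 'b': node 7→8  → match P1@[37:40],P2@[38:40]
i=41 'c': node 8→5 (via fail)
i=42 'b': node 5→6
i=43 'c': node 6→5 (via fail)
i=44 'b': node 5→6
i=45 'd': node 6→7
i=46 'b': node 7→8  → match P1@[43:46],P2@[44:46]
i=47 'c': node 8→5 (via fail)
i=48 'b': node 5→6
i=49 'd': node 6→7
i=50 'b': node 7→8  → match P1@[47:50],P2@[48:50]
i=51 'c': node 8→5 (via fail)
i=52 'b': node 5→6
i=53 'd': node 6→7
i=54 'b': node 7→8  → match P1@[51:54],P2@[52:54]
i=55 'e': node 8→0 (via fail)
i=56 'b': node 0→1
i=57 'd': node 1→9
i=58 'b': node 9→10  → match P2@[56:58]
i=59 'b': node 10→2 (via fail)

All matches (sorted): [[3,1],[3,2],[5,2],[8,0],[14,1],[14,2],[18,0],[22,0],[26,0],[30,1],[30,2],[33,2],[37,0],[40,1],[40,2],[46,1],[46,2],[50,1],[50,2],[54,1],[54,2],[58,2]]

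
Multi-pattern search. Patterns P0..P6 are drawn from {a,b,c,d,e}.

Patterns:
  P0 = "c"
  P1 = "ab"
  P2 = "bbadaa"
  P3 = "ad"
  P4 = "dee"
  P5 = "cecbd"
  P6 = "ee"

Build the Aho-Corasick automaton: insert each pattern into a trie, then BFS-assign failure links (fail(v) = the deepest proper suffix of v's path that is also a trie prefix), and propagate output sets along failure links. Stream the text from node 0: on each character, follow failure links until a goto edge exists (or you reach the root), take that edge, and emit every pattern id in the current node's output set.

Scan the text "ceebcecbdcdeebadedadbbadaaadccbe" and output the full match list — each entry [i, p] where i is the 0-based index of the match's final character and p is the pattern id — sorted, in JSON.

Build:
Trie (insert patterns):
  n0 'ε': a→2 b→4 c→1 d→11 e→18
  n1 'c': e→14  ←P0
  n2 'a': b→3 d→10
  n3 'ab': ·  ←P1
  n4 'b': b→5
  n5 'bb': a→6
  n6 'bba': d→7
  n7 'bbad': a→8
  n8 'bbada': a→9
  n9 'bbadaa': ·  ←P2
  n10 'ad': ·  ←P3
  n11 'd': e→12
  n12 'de': e→13
  n13 'dee': ·  ←P4
  n14 'ce': c→15
  n15 'cec': b→16
  n16 'cecb': d→17
  n17 'cecbd': ·  ←P5
  n18 'e': e→19
  n19 'ee': ·  ←P6

BFS fail/out derivation:
  fail(1) 'c': from fail(0)=0 chase 'c': 0 ⇒ 0;  out={0}∪out(0)={0}
  fail(2) 'a': from fail(0)=0 chase 'a': 0 ⇒ 0;  out=∅∪out(0)=∅
  fail(4) 'b': from fail(0)=0 chase 'b': 0 ⇒ 0;  out=∅∪out(0)=∅
  fail(11) 'd': from fail(0)=0 chase 'd': 0 ⇒ 0;  out=∅∪out(0)=∅
  fail(18) 'e': from fail(0)=0 chase 'e': 0 ⇒ 0;  out=∅∪out(0)=∅
  fail(3) 'ab': from fail(2)=0 chase 'b': 0 ⇒ 4;  out={1}∪out(4)={1}
  fail(5) 'bb': from fail(4)=0 chase 'b': 0 ⇒ 4;  out=∅∪out(4)=∅
  fail(10) 'ad': from fail(2)=0 chase 'd': 0 ⇒ 11;  out={3}∪out(11)={3}
  fail(12) 'de': from fail(11)=0 chase 'e': 0 ⇒ 18;  out=∅∪out(18)=∅
  fail(14) 'ce': from fail(1)=0 chase 'e': 0 ⇒ 18;  out=∅∪out(18)=∅
  fail(19) 'ee': from fail(18)=0 chase 'e': 0 ⇒ 18;  out={6}∪out(18)={6}
  fail(6) 'bba': from fail(5)=4 chase 'a': 4→0 ⇒ 2;  out=∅∪out(2)=∅
  fail(13) 'dee': from fail(12)=18 chase 'e': 18 ⇒ 19;  out={4}∪out(19)={4,6}
  fail(15) 'cec': from fail(14)=18 chase 'c': 18→0 ⇒ 1;  out=∅∪out(1)={0}
  fail(7) 'bbad': from fail(6)=2 chase 'd': 2 ⇒ 10;  out=∅∪out(10)={3}
  fail(16) 'cecb': from fail(15)=1 chase 'b': 1→0 ⇒ 4;  out=∅∪out(4)=∅
  fail(8) 'bbada': from fail(7)=10 chase 'a': 10→11→0 ⇒ 2;  out=∅∪out(2)=∅
  fail(17) 'cecbd': from fail(16)=4 chase 'd': 4→0 ⇒ 11;  out={5}∪out(11)={5}
  fail(9) 'bbadaa': from fail(8)=2 chase 'a': 2→0 ⇒ 2;  out={2}∪out(2)={2}

Text stream:
pos 0 'c': at 1  ** P0@[0:0]
pos 1 'e': at 14
pos 2 'e': at 19 ·f  ** P6@[1:2]
pos 3 'b': at 4 ·f
pos 4 'c': at 1 ·f  ** P0@[4:4]
pos 5 'e': at 14
pos 6 'c': at 15  ** P0@[6:6]
pos 7 'b': at 16
pos 8 'd': at 17  ** P5@[4:8]
pos 9 'c': at 1 ·f  ** P0@[9:9]
pos 10 'd': at 11 ·f
pos 11 'e': at 12
pos 12 'e': at 13  ** P4@[10:12],P6@[11:12]
pos 13 'b': at 4 ·f
pos 14 'a': at 2 ·f
pos 15 'd': at 10  ** P3@[14:15]
pos 16 'e': at 12 ·f
pos 17 'd': at 11 ·f
pos 18 'a': at 2 ·f
pos 19 'd': at 10  ** P3@[18:19]
pos 20 'b': at 4 ·f
pos 21 'b': at 5
pos 22 'a': at 6
pos 23 'd': at 7  ** P3@[22:23]
pos 24 'a': at 8
pos 25 'a': at 9  ** P2@[20:25]
pos 26 'a': at 2 ·f
pos 27 'd': at 10  ** P3@[26:27]
pos 28 'c': at 1 ·f  ** P0@[28:28]
pos 29 'c': at 1 ·f  ** P0@[29:29]
pos 30 'b': at 4 ·f
pos 31 'e': at 18 ·f

Matches: [[0,0],[2,6],[4,0],[6,0],[8,5],[9,0],[12,4],[12,6],[15,3],[19,3],[23,3],[25,2],[27,3],[28,0],[29,0]]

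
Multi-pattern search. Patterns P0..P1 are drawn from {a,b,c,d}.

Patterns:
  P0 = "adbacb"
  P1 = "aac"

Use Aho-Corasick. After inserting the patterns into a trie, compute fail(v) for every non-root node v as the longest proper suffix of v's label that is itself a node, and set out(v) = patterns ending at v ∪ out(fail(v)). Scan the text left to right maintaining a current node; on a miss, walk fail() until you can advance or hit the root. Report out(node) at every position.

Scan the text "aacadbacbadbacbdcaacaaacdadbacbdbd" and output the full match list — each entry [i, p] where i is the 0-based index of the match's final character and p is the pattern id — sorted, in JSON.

Build:
Trie nodes:
  n0 'ε': a→1
  n1 'a': a→7 d→2
  n2 'ad': b→3
  n3 'adb': a→4
  n4 'adba': c→5
  n5 'adbac': b→6
  n6 'adbacb': ·  ←P0
  n7 'aa': c→8
  n8 'aac': ·  ←P1

Failure links (BFS by depth):
  fail(1) 'a': from fail(0)=0 chase 'a': 0 ⇒ 0;  out=∅∪out(0)=∅
  fail(2) 'ad': from fail(1)=0 chase 'd': 0 ⇒ 0;  out=∅∪out(0)=∅
  fail(7) 'aa': from fail(1)=0 chase 'a': 0 ⇒ 1;  out=∅∪out(1)=∅
  fail(3) 'adb': from fail(2)=0 chase 'b': 0 ⇒ 0;  out=∅∪out(0)=∅
  fail(8) 'aac': from fail(7)=1 chase 'c': 1→0 ⇒ 0;  out={1}∪out(0)={1}
  fail(4) 'adba': from fail(3)=0 chase 'a': 0 ⇒ 1;  out=∅∪out(1)=∅
  fail(5) 'adbac': from fail(4)=1 chase 'c': 1→0 ⇒ 0;  out=∅∪out(0)=∅
  fail(6) 'adbacb': from fail(5)=0 chase 'b': 0 ⇒ 0;  out={0}∪out(0)={0}

Run:
pos 0 'a': at 1
pos 1 'a': at 7
pos 2 'c': at 8  ** P1@[0:2]
pos 3 'a': at 1 (via fail)
pos 4 'd': at 2
pos 5 'b': at 3
pos 6 'a': at 4
pos 7 'c': at 5
pos 8 'b': at 6  ** P0@[3:8]
pos 9 'a': at 1 (via fail)
pos 10 'd': at 2
pos 11 'b': at 3
pos 12 'a': at 4
pos 13 'c': at 5
pos 14 'b': at 6  ** P0@[9:14]
pos 15 'd': at 0 (via fail)
pos 16 'c': at 0
pos 17 'a': at 1
pos 18 'a': at 7
pos 19 'c': at 8  ** P1@[17:19]
pos 20 'a': at 1 (via fail)
pos 21 'a': at 7
pos 22 'a': at 7 (via fail)
pos 23 'c': at 8  ** P1@[21:23]
pos 24 'd': at 0 (via fail)
pos 25 'a': at 1
pos 26 'd': at 2
pos 27 'b': at 3
pos 28 'a': at 4
pos 29 'c': at 5
pos 30 'b': at 6  ** P0@[25:30]
pos 31 'd': at 0 (via fail)
pos 32 'b': at 0
pos 33 'd': at 0

Matches: [[2,1],[8,0],[14,0],[19,1],[23,1],[30,0]]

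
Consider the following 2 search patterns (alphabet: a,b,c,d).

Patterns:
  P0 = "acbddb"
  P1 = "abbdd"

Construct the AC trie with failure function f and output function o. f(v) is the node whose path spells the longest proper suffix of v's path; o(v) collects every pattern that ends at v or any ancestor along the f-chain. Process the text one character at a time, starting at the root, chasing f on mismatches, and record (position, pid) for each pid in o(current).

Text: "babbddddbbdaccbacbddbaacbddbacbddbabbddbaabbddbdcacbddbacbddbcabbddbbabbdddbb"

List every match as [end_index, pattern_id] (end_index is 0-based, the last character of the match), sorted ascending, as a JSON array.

Build automaton:
Trie (insert patterns):
  0='ε' goto a→1
  1='a' goto b→7 c→2
  2='ac' goto b→3
  3='acb' goto d→4
  4='acbd' goto d→5
  5='acbdd' goto b→6
  6='acbddb' goto ·  [P0 ends]
  7='ab' goto b→8
  8='abb' goto d→9
  9='abbd' goto d→10
  10='abbdd' goto ·  [P1 ends]

Failure links (BFS by depth):
  fail(1) 'a': from fail(0)=0 chase 'a': 0 ⇒ 0;  out=∅∪out(0)=∅
  fail(2) 'ac': from fail(1)=0 chase 'c': 0 ⇒ 0;  out=∅∪out(0)=∅
  fail(7) 'ab': from fail(1)=0 chase 'b': 0 ⇒ 0;  out=∅∪out(0)=∅
  fail(3) 'acb': from fail(2)=0 chase 'b': 0 ⇒ 0;  out=∅∪out(0)=∅
  fail(8) 'abb': from fail(7)=0 chase 'b': 0 ⇒ 0;  out=∅∪out(0)=∅
  fail(4) 'acbd': from fail(3)=0 chase 'd': 0 ⇒ 0;  out=∅∪out(0)=∅
  fail(9) 'abbd': from fail(8)=0 chase 'd': 0 ⇒ 0;  out=∅∪out(0)=∅
  fail(5) 'acbdd': from fail(4)=0 chase 'd': 0 ⇒ 0;  out=∅∪out(0)=∅
  fail(10) 'abbdd': from fail(9)=0 chase 'd': 0 ⇒ 0;  out={1}∪out(0)={1}
  fail(6) 'acbddb': from fail(5)=0 chase 'b': 0 ⇒ 0;  out={0}∪out(0)={0}

Run:
pos 0 'b': at 0
pos 1 'a': at 1
pos 2 'b': at 7
pos 3 'b': at 8
pos 4 'd': at 9
pos 5 'd': at 10  emit P1@[1:5]
pos 6 'd': at 0 (via fail)
pos 7 'd': at 0
pos 8 'b': at 0
pos 9 'b': at 0
pos 10 'd': at 0
pos 11 'a': at 1
pos 12 'c': at 2
pos 13 'c': at 0 (via fail)
pos 14 'b': at 0
pos 15 'a': at 1
pos 16 'c': at 2
pos 17 'b': at 3
pos 18 'd': at 4
pos 19 'd': at 5
pos 20 'b': at 6  emit P0@[15:20]
pos 21 'a': at 1 (via fail)
pos 22 'a': at 1 (via fail)
pos 23 'c': at 2
pos 24 'b': at 3
pos 25 'd': at 4
pos 26 'd': at 5
pos 27 'b': at 6  emit P0@[22:27]
pos 28 'a': at 1 (via fail)
pos 29 'c': at 2
pos 30 'b': at 3
pos 31 'd': at 4
pos 32 'd': at 5
pos 33 'b': at 6  emit P0@[28:33]
pos 34 'a': at 1 (via fail)
pos 35 'b': at 7
pos 36 'b': at 8
pos 37 'd': at 9
pos 38 'd': at 10  emit P1@[34:38]
pos 39 'b': at 0 (via fail)
pos 40 'a': at 1
pos 41 'a': at 1 (via fail)
pos 42 'b': at 7
pos 43 'b': at 8
pos 44 'd': at 9
pos 45 'd': at 10  emit P1@[41:45]
pos 46 'b': at 0 (via fail)
pos 47 'd': at 0
pos 48 'c': at 0
pos 49 'a': at 1
pos 50 'c': at 2
pos 51 'b': at 3
pos 52 'd': at 4
pos 53 'd': at 5
pos 54 'b': at 6  emit P0@[49:54]
pos 55 'a': at 1 (via fail)
pos 56 'c': at 2
pos 57 'b': at 3
pos 58 'd': at 4
pos 59 'd': at 5
pos 60 'b': at 6  emit P0@[55:60]
pos 61 'c': at 0 (via fail)
pos 62 'a': at 1
pos 63 'b': at 7
pos 64 'b': at 8
pos 65 'd': at 9
pos 66 'd': at 10  emit P1@[62:66]
pos 67 'b': at 0 (via fail)
pos 68 'b': at 0
pos 69 'a': at 1
pos 70 'b': at 7
pos 71 'b': at 8
pos 72 'd': at 9
pos 73 'd': at 10  emit P1@[69:73]
pos 74 'd': at 0 (via fail)
pos 75 'b': at 0
pos 76 'b': at 0

Result: [[5,1],[20,0],[27,0],[33,0],[38,1],[45,1],[54,0],[60,0],[66,1],[73,1]]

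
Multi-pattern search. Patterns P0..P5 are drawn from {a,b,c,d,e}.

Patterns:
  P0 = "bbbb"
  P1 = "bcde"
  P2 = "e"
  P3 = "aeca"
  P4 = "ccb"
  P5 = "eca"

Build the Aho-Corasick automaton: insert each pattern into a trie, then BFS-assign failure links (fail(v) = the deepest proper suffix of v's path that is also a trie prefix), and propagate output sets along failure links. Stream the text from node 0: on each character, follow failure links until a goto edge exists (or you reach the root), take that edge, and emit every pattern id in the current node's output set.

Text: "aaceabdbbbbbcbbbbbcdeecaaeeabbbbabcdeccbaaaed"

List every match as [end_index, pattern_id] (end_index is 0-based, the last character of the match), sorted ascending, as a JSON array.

Construct AC machine:
Trie nodes:
  n0 'ε': a→9 b→1 c→13 e→8
  n1 'b': b→2 c→5
  n2 'bb': b→3
  n3 'bbb': b→4
  n4 'bbbb': ·  [P0 ends]
  n5 'bc': d→6
  n6 'bcd': e→7
  n7 'bcde': ·  [P1 ends]
  n8 'e': c→16  [P2 ends]
  n9 'a': e→10
  n10 'ae': c→11
  n11 'aec': a→12
  n12 'aeca': ·  [P3 ends]
  n13 'c': c→14
  n14 'cc': b→15
  n15 'ccb': ·  [P4 ends]
  n16 'ec': a→17
  n17 'eca': ·  [P5 ends]

BFS fail/out derivation:
  fail(1) 'b': from fail(0)=0 chase 'b': 0 ⇒ 0;  out=∅∪out(0)=∅
  fail(8) 'e': from fail(0)=0 chase 'e': 0 ⇒ 0;  out={2}∪out(0)={2}
  fail(9) 'a': from fail(0)=0 chase 'a': 0 ⇒ 0;  out=∅∪out(0)=∅
  fail(13) 'c': from fail(0)=0 chase 'c': 0 ⇒ 0;  out=∅∪out(0)=∅
  fail(2) 'bb': from fail(1)=0 chase 'b': 0 ⇒ 1;  out=∅∪out(1)=∅
  fail(5) 'bc': from fail(1)=0 chase 'c': 0 ⇒ 13;  out=∅∪out(13)=∅
  fail(10) 'ae': from fail(9)=0 chase 'e': 0 ⇒ 8;  out=∅∪out(8)={2}
  fail(14) 'cc': from fail(13)=0 chase 'c': 0 ⇒ 13;  out=∅∪out(13)=∅
  fail(16) 'ec': from fail(8)=0 chase 'c': 0 ⇒ 13;  out=∅∪out(13)=∅
  fail(3) 'bbb': from fail(2)=1 chase 'b': 1 ⇒ 2;  out=∅∪out(2)=∅
  fail(6) 'bcd': from fail(5)=13 chase 'd': 13→0 ⇒ 0;  out=∅∪out(0)=∅
  fail(11) 'aec': from fail(10)=8 chase 'c': 8 ⇒ 16;  out=∅∪out(16)=∅
  fail(15) 'ccb': from fail(14)=13 chase 'b': 13→0 ⇒ 1;  out={4}∪out(1)={4}
  fail(17) 'eca': from fail(16)=13 chase 'a': 13→0 ⇒ 9;  out={5}∪out(9)={5}
  fail(4) 'bbbb': from fail(3)=2 chase 'b': 2 ⇒ 3;  out={0}∪out(3)={0}
  fail(7) 'bcde': from fail(6)=0 chase 'e': 0 ⇒ 8;  out={1}∪out(8)={1,2}
  fail(12) 'aeca': from fail(11)=16 chase 'a': 16 ⇒ 17;  out={3}∪out(17)={3,5}

Run:
pos 0 'a': at 9
pos 1 'a': at 9 ·f
pos 2 'c': at 13 ·f
pos 3 'e': at 8 ·f  ** P2@[3:3]
pos 4 'a': at 9 ·f
pos 5 'b': at 1 ·f
pos 6 'd': at 0 ·f
pos 7 'b': at 1
pos 8 'b': at 2
pos 9 'b': at 3
pos 10 'b': at 4  ** P0@[7:10]
pos 11 'b': at 4 ·f  ** P0@[8:11]
pos 12 'c': at 5 ·f
pos 13 'b': at 1 ·f
pos 14 'b': at 2
pos 15 'b': at 3
pos 16 'b': at 4  ** P0@[13:16]
pos 17 'b': at 4 ·f  ** P0@[14:17]
pos 18 'c': at 5 ·f
pos 19 'd': at 6
pos 20 'e': at 7  ** P1@[17:20],P2@[20:20]
pos 21 'e': at 8 ·f  ** P2@[21:21]
pos 22 'c': at 16
pos 23 'a': at 17  ** P5@[21:23]
pos 24 'a': at 9 ·f
pos 25 'e': at 10  ** P2@[25:25]
pos 26 'e': at 8 ·f  ** P2@[26:26]
pos 27 'a': at 9 ·f
pos 28 'b': at 1 ·f
pos 29 'b': at 2
pos 30 'b': at 3
pos 31 'b': at 4  ** P0@[28:31]
pos 32 'a': at 9 ·f
pos 33 'b': at 1 ·f
pos 34 'c': at 5
pos 35 'd': at 6
pos 36 'e': at 7  ** P1@[33:36],P2@[36:36]
pos 37 'c': at 16 ·f
pos 38 'c': at 14 ·f
pos 39 'b': at 15  ** P4@[37:39]
pos 40 'a': at 9 ·f
pos 41 'a': at 9 ·f
pos 42 'a': at 9 ·f
pos 43 'e': at 10  ** P2@[43:43]
pos 44 'd': at 0 ·f

Result: [[3,2],[10,0],[11,0],[16,0],[17,0],[20,1],[20,2],[21,2],[23,5],[25,2],[26,2],[31,0],[36,1],[36,2],[39,4],[43,2]]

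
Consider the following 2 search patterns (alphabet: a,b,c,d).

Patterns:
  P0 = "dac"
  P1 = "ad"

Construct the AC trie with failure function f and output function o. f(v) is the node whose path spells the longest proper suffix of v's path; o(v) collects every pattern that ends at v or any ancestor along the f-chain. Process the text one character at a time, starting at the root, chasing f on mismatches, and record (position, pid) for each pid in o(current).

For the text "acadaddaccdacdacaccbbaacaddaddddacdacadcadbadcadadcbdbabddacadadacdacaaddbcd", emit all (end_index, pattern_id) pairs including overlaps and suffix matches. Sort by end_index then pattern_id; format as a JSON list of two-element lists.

Build automaton:
Trie (insert patterns):
  n0 'ε': a→4 d→1
  n1 'd': a→2
  n2 'da': c→3
  n3 'dac': ·  ←P0
  n4 'a': d→5
  n5 'ad': ·  ←P1

BFS fail/out derivation:
  n1('d'): parent n0 fail=0; on 'd' 0 → fail=0;  out ∅∪∅=∅
  n4('a'): parent n0 fail=0; on 'a' 0 → fail=0;  out ∅∪∅=∅
  n2('da'): parent n1 fail=0; on 'a' 0 → fail=4;  out ∅∪∅=∅
  n5('ad'): parent n4 fail=0; on 'd' 0 → fail=1;  out {1}∪∅={1}
  n3('dac'): parent n2 fail=4; on 'c' 4→0 → fail=0;  out {0}∪∅={0}

Run:
pos 0 'a': at 4
pos 1 'c': at 0 (via fail)
pos 2 'a': at 4
pos 3 'd': at 5  ** P1@[2:3]
pos 4 'a': at 2 (via fail)
pos 5 'd': at 5 (via fail)  ** P1@[4:5]
pos 6 'd': at 1 (via fail)
pos 7 'a': at 2
pos 8 'c': at 3  ** P0@[6:8]
pos 9 'c': at 0 (via fail)
pos 10 'd': at 1
pos 11 'a': at 2
pos 12 'c': at 3  ** P0@[10:12]
pos 13 'd': at 1 (via fail)
pos 14 'a': at 2
pos 15 'c': at 3  ** P0@[13:15]
pos 16 'a': at 4 (via fail)
pos 17 'c': at 0 (via fail)
pos 18 'c': at 0
pos 19 'b': at 0
pos 20 'b': at 0
pos 21 'a': at 4
pos 22 'a': at 4 (via fail)
pos 23 'c': at 0 (via fail)
pos 24 'a': at 4
pos 25 'd': at 5  ** P1@[24:25]
pos 26 'd': at 1 (via fail)
pos 27 'a': at 2
pos 28 'd': at 5 (via fail)  ** P1@[27:28]
pos 29 'd': at 1 (via fail)
pos 30 'd': at 1 (via fail)
pos 31 'd': at 1 (via fail)
pos 32 'a': at 2
pos 33 'c': at 3  ** P0@[31:33]
pos 34 'd': at 1 (via fail)
pos 35 'a': at 2
pos 36 'c': at 3  ** P0@[34:36]
pos 37 'a': at 4 (via fail)
pos 38 'd': at 5  ** P1@[37:38]
pos 39 'c': at 0 (via fail)
pos 40 'a': at 4
pos 41 'd': at 5  ** P1@[40:41]
pos 42 'b': at 0 (via fail)
pos 43 'a': at 4
pos 44 'd': at 5  ** P1@[43:44]
pos 45 'c': at 0 (via fail)
pos 46 'a': at 4
pos 47 'd': at 5  ** P1@[46:47]
pos 48 'a': at 2 (via fail)
pos 49 'd': at 5 (via fail)  ** P1@[48:49]
pos 50 'c': at 0 (via fail)
pos 51 'b': at 0
pos 52 'd': at 1
pos 53 'b': at 0 (via fail)
pos 54 'a': at 4
pos 55 'b': at 0 (via fail)
pos 56 'd': at 1
pos 57 'd': at 1 (via fail)
pos 58 'a': at 2
pos 59 'c': at 3  ** P0@[57:59]
pos 60 'a': at 4 (via fail)
pos 61 'd': at 5  ** P1@[60:61]
pos 62 'a': at 2 (via fail)
pos 63 'd': at 5 (via fail)  ** P1@[62:63]
pos 64 'a': at 2 (via fail)
pos 65 'c': at 3  ** P0@[63:65]
pos 66 'd': at 1 (via fail)
pos 67 'a': at 2
pos 68 'c': at 3  ** P0@[66:68]
pos 69 'a': at 4 (via fail)
pos 70 'a': at 4 (via fail)
pos 71 'd': at 5  ** P1@[70:71]
pos 72 'd': at 1 (via fail)
pos 73 'b': at 0 (via fail)
pos 74 'c': at 0
pos 75 'd': at 1

Result: [[3,1],[5,1],[8,0],[12,0],[15,0],[25,1],[28,1],[33,0],[36,0],[38,1],[41,1],[44,1],[47,1],[49,1],[59,0],[61,1],[63,1],[65,0],[68,0],[71,1]]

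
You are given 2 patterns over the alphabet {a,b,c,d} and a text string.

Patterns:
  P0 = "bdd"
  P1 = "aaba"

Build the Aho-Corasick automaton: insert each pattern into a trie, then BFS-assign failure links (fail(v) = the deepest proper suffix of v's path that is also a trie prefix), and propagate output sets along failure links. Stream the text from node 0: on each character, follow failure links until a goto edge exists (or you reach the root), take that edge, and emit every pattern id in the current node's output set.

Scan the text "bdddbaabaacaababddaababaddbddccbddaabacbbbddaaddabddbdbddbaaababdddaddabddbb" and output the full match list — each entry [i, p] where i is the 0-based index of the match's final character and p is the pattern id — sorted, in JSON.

Construct AC machine:
Trie (insert patterns):
  n0 'ε': a→4 b→1
  n1 'b': d→2
  n2 'bd': d→3
  n3 'bdd': ·  ←P0
  n4 'a': a→5
  n5 'aa': b→6
  n6 'aab': a→7
  n7 'aaba': ·  ←P1

Failure links (BFS by depth):
  fail(1) 'b': from fail(0)=0 chase 'b': 0 ⇒ 0;  out=∅∪out(0)=∅
  fail(4) 'a': from fail(0)=0 chase 'a': 0 ⇒ 0;  out=∅∪out(0)=∅
  fail(2) 'bd': from fail(1)=0 chase 'd': 0 ⇒ 0;  out=∅∪out(0)=∅
  fail(5) 'aa': from fail(4)=0 chase 'a': 0 ⇒ 4;  out=∅∪out(4)=∅
  fail(3) 'bdd': from fail(2)=0 chase 'd': 0 ⇒ 0;  out={0}∪out(0)={0}
  fail(6) 'aab': from fail(5)=4 chase 'b': 4→0 ⇒ 1;  out=∅∪out(1)=∅
  fail(7) 'aaba': from fail(6)=1 chase 'a': 1→0 ⇒ 4;  out={1}∪out(4)={1}

Scan:
[0] read 'b'  n0⇒n1
[1] read 'd'  n1⇒n2
[2] read 'd'  n2⇒n3  emit P0@[0:2]
[3] read 'd'  n3⇒n0 (fail-walked)
[4] read 'b'  n0⇒n1
[5] read 'a'  n1⇒n4 (fail-walked)
[6] read 'a'  n4⇒n5
[7] read 'b'  n5⇒n6
[8] read 'a'  n6⇒n7  emit P1@[5:8]
[9] read 'a'  n7⇒n5 (fail-walked)
[10] read 'c'  n5⇒n0 (fail-walked)
[11] read 'a'  n0⇒n4
[12] read 'a'  n4⇒n5
[13] read 'b'  n5⇒n6
[14] read 'a'  n6⇒n7  emit P1@[11:14]
[15] read 'b'  n7⇒n1 (fail-walked)
[16] read 'd'  n1⇒n2
[17] read 'd'  n2⇒n3  emit P0@[15:17]
[18] read 'a'  n3⇒n4 (fail-walked)
[19] read 'a'  n4⇒n5
[20] read 'b'  n5⇒n6
[21] read 'a'  n6⇒n7  emit P1@[18:21]
[22] read 'b'  n7⇒n1 (fail-walked)
[23] read 'a'  n1⇒n4 (fail-walked)
[24] read 'd'  n4⇒n0 (fail-walked)
[25] read 'd'  n0⇒n0
[26] read 'b'  n0⇒n1
[27] read 'd'  n1⇒n2
[28] read 'd'  n2⇒n3  emit P0@[26:28]
[29] read 'c'  n3⇒n0 (fail-walked)
[30] read 'c'  n0⇒n0
[31] read 'b'  n0⇒n1
[32] read 'd'  n1⇒n2
[33] read 'd'  n2⇒n3  emit P0@[31:33]
[34] read 'a'  n3⇒n4 (fail-walked)
[35] read 'a'  n4⇒n5
[36] read 'b'  n5⇒n6
[37] read 'a'  n6⇒n7  emit P1@[34:37]
[38] read 'c'  n7⇒n0 (fail-walked)
[39] read 'b'  n0⇒n1
[40] read 'b'  n1⇒n1 (fail-walked)
[41] read 'b'  n1⇒n1 (fail-walked)
[42] read 'd'  n1⇒n2
[43] read 'd'  n2⇒n3  emit P0@[41:43]
[44] read 'a'  n3⇒n4 (fail-walked)
[45] read 'a'  n4⇒n5
[46] read 'd'  n5⇒n0 (fail-walked)
[47] read 'd'  n0⇒n0
[48] read 'a'  n0⇒n4
[49] read 'b'  n4⇒n1 (fail-walked)
[50] read 'd'  n1⇒n2
[51] read 'd'  n2⇒n3  emit P0@[49:51]
[52] read 'b'  n3⇒n1 (fail-walked)
[53] read 'd'  n1⇒n2
[54] read 'b'  n2⇒n1 (fail-walked)
[55] read 'd'  n1⇒n2
[56] read 'd'  n2⇒n3  emit P0@[54:56]
[57] read 'b'  n3⇒n1 (fail-walked)
[58] read 'a'  n1⇒n4 (fail-walked)
[59] read 'a'  n4⇒n5
[60] read 'a'  n5⇒n5 (fail-walked)
[61] read 'b'  n5⇒n6
[62] read 'a'  n6⇒n7  emit P1@[59:62]
[63] read 'b'  n7⇒n1 (fail-walked)
[64] read 'd'  n1⇒n2
[65] read 'd'  n2⇒n3  emit P0@[63:65]
[66] read 'd'  n3⇒n0 (fail-walked)
[67] read 'a'  n0⇒n4
[68] read 'd'  n4⇒n0 (fail-walked)
[69] read 'd'  n0⇒n0
[70] read 'a'  n0⇒n4
[71] read 'b'  n4⇒n1 (fail-walked)
[72] read 'd'  n1⇒n2
[73] read 'd'  n2⇒n3  emit P0@[71:73]
[74] read 'b'  n3⇒n1 (fail-walked)
[75] read 'b'  n1⇒n1 (fail-walked)

All matches (sorted): [[2,0],[8,1],[14,1],[17,0],[21,1],[28,0],[33,0],[37,1],[43,0],[51,0],[56,0],[62,1],[65,0],[73,0]]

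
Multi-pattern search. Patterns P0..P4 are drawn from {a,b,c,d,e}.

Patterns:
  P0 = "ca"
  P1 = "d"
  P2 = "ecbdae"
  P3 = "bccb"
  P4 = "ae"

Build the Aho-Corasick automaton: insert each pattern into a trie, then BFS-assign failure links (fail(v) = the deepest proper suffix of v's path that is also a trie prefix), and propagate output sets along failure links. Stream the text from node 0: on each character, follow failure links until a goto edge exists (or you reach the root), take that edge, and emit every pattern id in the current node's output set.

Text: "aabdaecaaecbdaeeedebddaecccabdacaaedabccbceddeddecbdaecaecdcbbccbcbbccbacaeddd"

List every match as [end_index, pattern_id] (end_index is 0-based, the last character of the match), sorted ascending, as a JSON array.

Build:
Trie nodes:
  n0 'ε': a→14 b→10 c→1 d→3 e→4
  n1 'c': a→2
  n2 'ca': ·  ←P0
  n3 'd': ·  ←P1
  n4 'e': c→5
  n5 'ec': b→6
  n6 'ecb': d→7
  n7 'ecbd': a→8
  n8 'ecbda': e→9
  n9 'ecbdae': ·  ←P2
  n10 'b': c→11
  n11 'bc': c→12
  n12 'bcc': b→13
  n13 'bccb': ·  ←P3
  n14 'a': e→15
  n15 'ae': ·  ←P4

BFS fail/out derivation:
  fail(1) 'c': from fail(0)=0 chase 'c': 0 ⇒ 0;  out=∅∪out(0)=∅
  fail(3) 'd': from fail(0)=0 chase 'd': 0 ⇒ 0;  out={1}∪out(0)={1}
  fail(4) 'e': from fail(0)=0 chase 'e': 0 ⇒ 0;  out=∅∪out(0)=∅
  fail(10) 'b': from fail(0)=0 chase 'b': 0 ⇒ 0;  out=∅∪out(0)=∅
  fail(14) 'a': from fail(0)=0 chase 'a': 0 ⇒ 0;  out=∅∪out(0)=∅
  fail(2) 'ca': from fail(1)=0 chase 'a': 0 ⇒ 14;  out={0}∪out(14)={0}
  fail(5) 'ec': from fail(4)=0 chase 'c': 0 ⇒ 1;  out=∅∪out(1)=∅
  fail(11) 'bc': from fail(10)=0 chase 'c': 0 ⇒ 1;  out=∅∪out(1)=∅
  fail(15) 'ae': from fail(14)=0 chase 'e': 0 ⇒ 4;  out={4}∪out(4)={4}
  fail(6) 'ecb': from fail(5)=1 chase 'b': 1→0 ⇒ 10;  out=∅∪out(10)=∅
  fail(12) 'bcc': from fail(11)=1 chase 'c': 1→0 ⇒ 1;  out=∅∪out(1)=∅
  fail(7) 'ecbd': from fail(6)=10 chase 'd': 10→0 ⇒ 3;  out=∅∪out(3)={1}
  fail(13) 'bccb': from fail(12)=1 chase 'b': 1→0 ⇒ 10;  out={3}∪out(10)={3}
  fail(8) 'ecbda': from fail(7)=3 chase 'a': 3→0 ⇒ 14;  out=∅∪out(14)=∅
  fail(9) 'ecbdae': from fail(8)=14 chase 'e': 14 ⇒ 15;  out={2}∪out(15)={2,4}

Run:
i=0 'a': node 0→14
i=1 'a': node 14→14 (fail-walked)
i=2 'b': node 14→10 (fail-walked)
i=3 'd': node 10→3 (fail-walked)  ** P1@[3:3]
i=4 'a': node 3→14 (fail-walked)
i=5 'e': node 14→15  ** P4@[4:5]
i=6 'c': node 15→5 (fail-walked)
i=7 'a': node 5→2 (fail-walked)  ** P0@[6:7]
i=8 'a': node 2→14 (fail-walked)
i=9 'e': node 14→15  ** P4@[8:9]
i=10 'c': node 15→5 (fail-walked)
i=11 'b': node 5→6
i=12 'd': node 6→7  ** P1@[12:12]
i=13 'a': node 7→8
i=14 'e': node 8→9  ** P2@[9:14],P4@[13:14]
i=15 'e': node 9→4 (fail-walked)
i=16 'e': node 4→4 (fail-walked)
i=17 'd': node 4→3 (fail-walked)  ** P1@[17:17]
i=18 'e': node 3→4 (fail-walked)
i=19 'b': node 4→10 (fail-walked)
i=20 'd': node 10→3 (fail-walked)  ** P1@[20:20]
i=21 'd': node 3→3 (fail-walked)  ** P1@[21:21]
i=22 'a': node 3→14 (fail-walked)
i=23 'e': node 14→15  ** P4@[22:23]
i=24 'c': node 15→5 (fail-walked)
i=25 'c': node 5→1 (fail-walked)
i=26 'c': node 1→1 (fail-walked)
i=27 'a': node 1→2  ** P0@[26:27]
i=28 'b': node 2→10 (fail-walked)
i=29 'd': node 10→3 (fail-walked)  ** P1@[29:29]
i=30 'a': node 3→14 (fail-walked)
i=31 'c': node 14→1 (fail-walked)
i=32 'a': node 1→2  ** P0@[31:32]
i=33 'a': node 2→14 (fail-walked)
i=34 'e': node 14→15  ** P4@[33:34]
i=35 'd': node 15→3 (fail-walked)  ** P1@[35:35]
i=36 'a': node 3→14 (fail-walked)
i=37 'b': node 14→10 (fail-walked)
i=38 'c': node 10→11
i=39 'c': node 11→12
i=40 'b': node 12→13  ** P3@[37:40]
i=41 'c': node 13→11 (fail-walked)
i=42 'e': node 11→4 (fail-walked)
i=43 'd': node 4→3 (fail-walked)  ** P1@[43:43]
i=44 'd': node 3→3 (fail-walked)  ** P1@[44:44]
i=45 'e': node 3→4 (fail-walked)
i=46 'd': node 4→3 (fail-walked)  ** P1@[46:46]
i=47 'd': node 3→3 (fail-walked)  ** P1@[47:47]
i=48 'e': node 3→4 (fail-walked)
i=49 'c': node 4→5
i=50 'b': node 5→6
i=51 'd': node 6→7  ** P1@[51:51]
i=52 'a': node 7→8
i=53 'e': node 8→9  ** P2@[48:53],P4@[52:53]
i=54 'c': node 9→5 (fail-walked)
i=55 'a': node 5→2 (fail-walked)  ** P0@[54:55]
i=56 'e': node 2→15 (fail-walked)  ** P4@[55:56]
i=57 'c': node 15→5 (fail-walked)
i=58 'd': node 5→3 (fail-walked)  ** P1@[58:58]
i=59 'c': node 3→1 (fail-walked)
i=60 'b': node 1→10 (fail-walked)
i=61 'b': node 10→10 (fail-walked)
i=62 'c': node 10→11
i=63 'c': node 11→12
i=64 'b': node 12→13  ** P3@[61:64]
i=65 'c': node 13→11 (fail-walked)
i=66 'b': node 11→10 (fail-walked)
i=67 'b': node 10→10 (fail-walked)
i=68 'c': node 10→11
i=69 'c': node 11→12
i=70 'b': node 12→13  ** P3@[67:70]
i=71 'a': node 13→14 (fail-walked)
i=72 'c': node 14→1 (fail-walked)
i=73 'a': node 1→2  ** P0@[72:73]
i=74 'e': node 2→15 (fail-walked)  ** P4@[73:74]
i=75 'd': node 15→3 (fail-walked)  ** P1@[75:75]
i=76 'd': node 3→3 (fail-walked)  ** P1@[76:76]
i=77 'd': node 3→3 (fail-walked)  ** P1@[77:77]

Matches: [[3,1],[5,4],[7,0],[9,4],[12,1],[14,2],[14,4],[17,1],[20,1],[21,1],[23,4],[27,0],[29,1],[32,0],[34,4],[35,1],[40,3],[43,1],[44,1],[46,1],[47,1],[51,1],[53,2],[53,4],[55,0],[56,4],[58,1],[64,3],[70,3],[73,0],[74,4],[75,1],[76,1],[77,1]]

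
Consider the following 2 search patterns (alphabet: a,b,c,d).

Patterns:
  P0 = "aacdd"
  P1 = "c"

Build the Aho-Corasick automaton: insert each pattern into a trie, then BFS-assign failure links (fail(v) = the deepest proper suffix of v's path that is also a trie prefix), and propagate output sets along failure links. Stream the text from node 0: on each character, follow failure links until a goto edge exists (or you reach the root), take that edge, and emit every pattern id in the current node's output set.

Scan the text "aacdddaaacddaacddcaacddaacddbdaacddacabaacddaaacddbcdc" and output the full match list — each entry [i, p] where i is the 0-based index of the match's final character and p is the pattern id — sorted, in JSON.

Construct AC machine:
Trie nodes:
  n0 'ε': a→1 c→6
  n1 'a': a→2
  n2 'aa': c→3
  n3 'aac': d→4
  n4 'aacd': d→5
  n5 'aacdd': ·  [P0 ends]
  n6 'c': ·  [P1 ends]

BFS fail/out derivation:
  n1('a'): parent n0 fail=0; on 'a' 0 → fail=0;  out ∅∪∅=∅
  n6('c'): parent n0 fail=0; on 'c' 0 → fail=0;  out {1}∪∅={1}
  n2('aa'): parent n1 fail=0; on 'a' 0 → fail=1;  out ∅∪∅=∅
  n3('aac'): parent n2 fail=1; on 'c' 1→0 → fail=6;  out ∅∪{1}={1}
  n4('aacd'): parent n3 fail=6; on 'd' 6→0 → fail=0;  out ∅∪∅=∅
  n5('aacdd'): parent n4 fail=0; on 'd' 0 → fail=0;  out {0}∪∅={0}

Run:
pos 0 'a': at 1
pos 1 'a': at 2
pos 2 'c': at 3  ** P1@[2:2]
pos 3 'd': at 4
pos 4 'd': at 5  ** P0@[0:4]
pos 5 'd': at 0 (via fail)
pos 6 'a': at 1
pos 7 'a': at 2
pos 8 'a': at 2 (via fail)
pos 9 'c': at 3  ** P1@[9:9]
pos 10 'd': at 4
pos 11 'd': at 5  ** P0@[7:11]
pos 12 'a': at 1 (via fail)
pos 13 'a': at 2
pos 14 'c': at 3  ** P1@[14:14]
pos 15 'd': at 4
pos 16 'd': at 5  ** P0@[12:16]
pos 17 'c': at 6 (via fail)  ** P1@[17:17]
pos 18 'a': at 1 (via fail)
pos 19 'a': at 2
pos 20 'c': at 3  ** P1@[20:20]
pos 21 'd': at 4
pos 22 'd': at 5  ** P0@[18:22]
pos 23 'a': at 1 (via fail)
pos 24 'a': at 2
pos 25 'c': at 3  ** P1@[25:25]
pos 26 'd': at 4
pos 27 'd': at 5  ** P0@[23:27]
pos 28 'b': at 0 (via fail)
pos 29 'd': at 0
pos 30 'a': at 1
pos 31 'a': at 2
pos 32 'c': at 3  ** P1@[32:32]
pos 33 'd': at 4
pos 34 'd': at 5  ** P0@[30:34]
pos 35 'a': at 1 (via fail)
pos 36 'c': at 6 (via fail)  ** P1@[36:36]
pos 37 'a': at 1 (via fail)
pos 38 'b': at 0 (via fail)
pos 39 'a': at 1
pos 40 'a': at 2
pos 41 'c': at 3  ** P1@[41:41]
pos 42 'd': at 4
pos 43 'd': at 5  ** P0@[39:43]
pos 44 'a': at 1 (via fail)
pos 45 'a': at 2
pos 46 'a': at 2 (via fail)
pos 47 'c': at 3  ** P1@[47:47]
pos 48 'd': at 4
pos 49 'd': at 5  ** P0@[45:49]
pos 50 'b': at 0 (via fail)
pos 51 'c': at 6  ** P1@[51:51]
pos 52 'd': at 0 (via fail)
pos 53 'c': at 6  ** P1@[53:53]

Result: [[2,1],[4,0],[9,1],[11,0],[14,1],[16,0],[17,1],[20,1],[22,0],[25,1],[27,0],[32,1],[34,0],[36,1],[41,1],[43,0],[47,1],[49,0],[51,1],[53,1]]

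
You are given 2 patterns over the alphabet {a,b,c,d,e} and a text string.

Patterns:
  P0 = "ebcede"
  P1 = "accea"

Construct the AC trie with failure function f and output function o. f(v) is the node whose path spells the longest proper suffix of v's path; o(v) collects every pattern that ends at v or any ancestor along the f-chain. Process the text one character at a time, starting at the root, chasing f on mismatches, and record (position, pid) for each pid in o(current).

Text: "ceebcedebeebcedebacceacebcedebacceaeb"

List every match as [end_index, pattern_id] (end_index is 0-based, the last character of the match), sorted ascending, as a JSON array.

Build:
Trie nodes:
  n0 'ε': a→7 e→1
  n1 'e': b→2
  n2 'eb': c→3
  n3 'ebc': e→4
  n4 'ebce': d→5
  n5 'ebced': e→6
  n6 'ebcede': ·  ←P0
  n7 'a': c→8
  n8 'ac': c→9
  n9 'acc': e→10
  n10 'acce': a→11
  n11 'accea': ·  ←P1

BFS fail/out derivation:
  n1('e'): parent n0 fail=0; on 'e' 0 → fail=0;  out ∅∪∅=∅
  n7('a'): parent n0 fail=0; on 'a' 0 → fail=0;  out ∅∪∅=∅
  n2('eb'): parent n1 fail=0; on 'b' 0 → fail=0;  out ∅∪∅=∅
  n8('ac'): parent n7 fail=0; on 'c' 0 → fail=0;  out ∅∪∅=∅
  n3('ebc'): parent n2 fail=0; on 'c' 0 → fail=0;  out ∅∪∅=∅
  n9('acc'): parent n8 fail=0; on 'c' 0 → fail=0;  out ∅∪∅=∅
  n4('ebce'): parent n3 fail=0; on 'e' 0 → fail=1;  out ∅∪∅=∅
  n10('acce'): parent n9 fail=0; on 'e' 0 → fail=1;  out ∅∪∅=∅
  n5('ebced'): parent n4 fail=1; on 'd' 1→0 → fail=0;  out ∅∪∅=∅
  n11('accea'): parent n10 fail=1; on 'a' 1→0 → fail=7;  out {1}∪∅={1}
  n6('ebcede'): parent n5 fail=0; on 'e' 0 → fail=1;  out {0}∪∅={0}

Run:
pos 0 'c': at 0
pos 1 'e': at 1
pos 2 'e': at 1 (fail-walked)
pos 3 'b': at 2
pos 4 'c': at 3
pos 5 'e': at 4
pos 6 'd': at 5
pos 7 'e': at 6  emit P0@[2:7]
pos 8 'b': at 2 (fail-walked)
pos 9 'e': at 1 (fail-walked)
pos 10 'e': at 1 (fail-walked)
pos 11 'b': at 2
pos 12 'c': at 3
pos 13 'e': at 4
pos 14 'd': at 5
pos 15 'e': at 6  emit P0@[10:15]
pos 16 'b': at 2 (fail-walked)
pos 17 'a': at 7 (fail-walked)
pos 18 'c': at 8
pos 19 'c': at 9
pos 20 'e': at 10
pos 21 'a': at 11  emit P1@[17:21]
pos 22 'c': at 8 (fail-walked)
pos 23 'e': at 1 (fail-walked)
pos 24 'b': at 2
pos 25 'c': at 3
pos 26 'e': at 4
pos 27 'd': at 5
pos 28 'e': at 6  emit P0@[23:28]
pos 29 'b': at 2 (fail-walked)
pos 30 'a': at 7 (fail-walked)
pos 31 'c': at 8
pos 32 'c': at 9
pos 33 'e': at 10
pos 34 'a': at 11  emit P1@[30:34]
pos 35 'e': at 1 (fail-walked)
pos 36 'b': at 2

Matches: [[7,0],[15,0],[21,1],[28,0],[34,1]]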